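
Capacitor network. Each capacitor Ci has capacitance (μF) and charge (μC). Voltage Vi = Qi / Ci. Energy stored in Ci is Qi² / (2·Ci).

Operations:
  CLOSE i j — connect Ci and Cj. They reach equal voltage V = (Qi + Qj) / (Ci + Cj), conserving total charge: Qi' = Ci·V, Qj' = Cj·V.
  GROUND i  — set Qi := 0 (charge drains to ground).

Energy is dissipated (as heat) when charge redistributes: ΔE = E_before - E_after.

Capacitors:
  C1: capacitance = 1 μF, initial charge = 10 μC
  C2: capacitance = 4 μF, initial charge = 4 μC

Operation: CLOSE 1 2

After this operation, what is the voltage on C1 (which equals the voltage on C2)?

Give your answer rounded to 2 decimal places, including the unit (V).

Initial: C1(1μF, Q=10μC, V=10.00V), C2(4μF, Q=4μC, V=1.00V)
Op 1: CLOSE 1-2: Q_total=14.00, C_total=5.00, V=2.80; Q1=2.80, Q2=11.20; dissipated=32.400

Answer: 2.80 V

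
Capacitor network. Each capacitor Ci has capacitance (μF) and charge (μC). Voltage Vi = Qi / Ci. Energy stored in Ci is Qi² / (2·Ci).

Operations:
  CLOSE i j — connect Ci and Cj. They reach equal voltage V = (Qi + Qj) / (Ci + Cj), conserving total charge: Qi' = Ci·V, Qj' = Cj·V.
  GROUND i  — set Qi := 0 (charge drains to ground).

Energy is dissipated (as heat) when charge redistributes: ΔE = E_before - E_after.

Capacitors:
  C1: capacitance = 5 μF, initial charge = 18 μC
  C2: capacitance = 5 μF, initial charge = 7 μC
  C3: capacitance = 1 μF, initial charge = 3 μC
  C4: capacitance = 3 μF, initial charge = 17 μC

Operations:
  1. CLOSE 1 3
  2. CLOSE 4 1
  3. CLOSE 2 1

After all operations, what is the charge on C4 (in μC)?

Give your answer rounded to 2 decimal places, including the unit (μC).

Answer: 12.94 μC

Derivation:
Initial: C1(5μF, Q=18μC, V=3.60V), C2(5μF, Q=7μC, V=1.40V), C3(1μF, Q=3μC, V=3.00V), C4(3μF, Q=17μC, V=5.67V)
Op 1: CLOSE 1-3: Q_total=21.00, C_total=6.00, V=3.50; Q1=17.50, Q3=3.50; dissipated=0.150
Op 2: CLOSE 4-1: Q_total=34.50, C_total=8.00, V=4.31; Q4=12.94, Q1=21.56; dissipated=4.401
Op 3: CLOSE 2-1: Q_total=28.56, C_total=10.00, V=2.86; Q2=14.28, Q1=14.28; dissipated=10.603
Final charges: Q1=14.28, Q2=14.28, Q3=3.50, Q4=12.94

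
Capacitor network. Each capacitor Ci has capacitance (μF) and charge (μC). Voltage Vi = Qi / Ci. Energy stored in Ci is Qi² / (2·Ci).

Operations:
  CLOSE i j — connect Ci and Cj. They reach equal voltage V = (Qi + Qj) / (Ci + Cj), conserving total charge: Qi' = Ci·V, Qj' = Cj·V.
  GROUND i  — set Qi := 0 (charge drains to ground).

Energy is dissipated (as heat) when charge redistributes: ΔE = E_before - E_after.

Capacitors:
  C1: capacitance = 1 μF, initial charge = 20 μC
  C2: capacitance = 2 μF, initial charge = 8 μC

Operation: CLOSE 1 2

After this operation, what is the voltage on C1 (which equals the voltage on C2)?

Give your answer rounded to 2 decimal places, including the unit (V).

Answer: 9.33 V

Derivation:
Initial: C1(1μF, Q=20μC, V=20.00V), C2(2μF, Q=8μC, V=4.00V)
Op 1: CLOSE 1-2: Q_total=28.00, C_total=3.00, V=9.33; Q1=9.33, Q2=18.67; dissipated=85.333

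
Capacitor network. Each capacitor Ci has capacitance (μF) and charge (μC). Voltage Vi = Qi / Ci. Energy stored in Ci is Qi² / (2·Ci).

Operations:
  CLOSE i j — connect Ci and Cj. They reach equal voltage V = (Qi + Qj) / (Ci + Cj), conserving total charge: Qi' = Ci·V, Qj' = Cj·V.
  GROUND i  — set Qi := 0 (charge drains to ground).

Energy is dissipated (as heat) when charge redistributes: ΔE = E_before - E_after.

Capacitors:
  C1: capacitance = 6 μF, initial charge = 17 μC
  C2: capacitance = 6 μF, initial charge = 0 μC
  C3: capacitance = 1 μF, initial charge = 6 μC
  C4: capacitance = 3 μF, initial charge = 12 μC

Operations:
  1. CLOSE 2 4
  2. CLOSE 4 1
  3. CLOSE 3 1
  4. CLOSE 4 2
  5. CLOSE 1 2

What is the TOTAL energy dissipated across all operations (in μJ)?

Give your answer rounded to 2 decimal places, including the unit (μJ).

Initial: C1(6μF, Q=17μC, V=2.83V), C2(6μF, Q=0μC, V=0.00V), C3(1μF, Q=6μC, V=6.00V), C4(3μF, Q=12μC, V=4.00V)
Op 1: CLOSE 2-4: Q_total=12.00, C_total=9.00, V=1.33; Q2=8.00, Q4=4.00; dissipated=16.000
Op 2: CLOSE 4-1: Q_total=21.00, C_total=9.00, V=2.33; Q4=7.00, Q1=14.00; dissipated=2.250
Op 3: CLOSE 3-1: Q_total=20.00, C_total=7.00, V=2.86; Q3=2.86, Q1=17.14; dissipated=5.762
Op 4: CLOSE 4-2: Q_total=15.00, C_total=9.00, V=1.67; Q4=5.00, Q2=10.00; dissipated=1.000
Op 5: CLOSE 1-2: Q_total=27.14, C_total=12.00, V=2.26; Q1=13.57, Q2=13.57; dissipated=2.126
Total dissipated: 27.138 μJ

Answer: 27.14 μJ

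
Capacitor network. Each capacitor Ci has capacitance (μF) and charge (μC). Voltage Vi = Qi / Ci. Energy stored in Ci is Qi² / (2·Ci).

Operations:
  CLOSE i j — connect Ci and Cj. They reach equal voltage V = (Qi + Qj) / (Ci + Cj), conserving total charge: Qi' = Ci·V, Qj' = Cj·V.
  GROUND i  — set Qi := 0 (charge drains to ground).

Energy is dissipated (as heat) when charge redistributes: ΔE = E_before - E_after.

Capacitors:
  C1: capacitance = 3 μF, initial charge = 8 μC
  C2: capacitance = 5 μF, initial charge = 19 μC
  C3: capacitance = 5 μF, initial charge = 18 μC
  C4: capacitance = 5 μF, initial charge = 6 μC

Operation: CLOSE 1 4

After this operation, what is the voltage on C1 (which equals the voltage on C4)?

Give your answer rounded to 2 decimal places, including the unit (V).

Initial: C1(3μF, Q=8μC, V=2.67V), C2(5μF, Q=19μC, V=3.80V), C3(5μF, Q=18μC, V=3.60V), C4(5μF, Q=6μC, V=1.20V)
Op 1: CLOSE 1-4: Q_total=14.00, C_total=8.00, V=1.75; Q1=5.25, Q4=8.75; dissipated=2.017

Answer: 1.75 V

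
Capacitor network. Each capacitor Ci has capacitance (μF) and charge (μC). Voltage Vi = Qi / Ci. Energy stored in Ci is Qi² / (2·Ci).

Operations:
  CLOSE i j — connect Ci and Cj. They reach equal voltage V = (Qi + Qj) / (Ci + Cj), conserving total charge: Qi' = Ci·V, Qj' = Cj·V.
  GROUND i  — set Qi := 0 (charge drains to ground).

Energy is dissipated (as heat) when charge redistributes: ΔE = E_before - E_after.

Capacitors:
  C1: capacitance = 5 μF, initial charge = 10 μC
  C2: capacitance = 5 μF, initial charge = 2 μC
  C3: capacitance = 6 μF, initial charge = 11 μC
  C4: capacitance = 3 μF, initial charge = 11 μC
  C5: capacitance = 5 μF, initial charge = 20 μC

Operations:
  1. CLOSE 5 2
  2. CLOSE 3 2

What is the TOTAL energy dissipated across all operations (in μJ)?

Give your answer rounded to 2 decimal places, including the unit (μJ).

Initial: C1(5μF, Q=10μC, V=2.00V), C2(5μF, Q=2μC, V=0.40V), C3(6μF, Q=11μC, V=1.83V), C4(3μF, Q=11μC, V=3.67V), C5(5μF, Q=20μC, V=4.00V)
Op 1: CLOSE 5-2: Q_total=22.00, C_total=10.00, V=2.20; Q5=11.00, Q2=11.00; dissipated=16.200
Op 2: CLOSE 3-2: Q_total=22.00, C_total=11.00, V=2.00; Q3=12.00, Q2=10.00; dissipated=0.183
Total dissipated: 16.383 μJ

Answer: 16.38 μJ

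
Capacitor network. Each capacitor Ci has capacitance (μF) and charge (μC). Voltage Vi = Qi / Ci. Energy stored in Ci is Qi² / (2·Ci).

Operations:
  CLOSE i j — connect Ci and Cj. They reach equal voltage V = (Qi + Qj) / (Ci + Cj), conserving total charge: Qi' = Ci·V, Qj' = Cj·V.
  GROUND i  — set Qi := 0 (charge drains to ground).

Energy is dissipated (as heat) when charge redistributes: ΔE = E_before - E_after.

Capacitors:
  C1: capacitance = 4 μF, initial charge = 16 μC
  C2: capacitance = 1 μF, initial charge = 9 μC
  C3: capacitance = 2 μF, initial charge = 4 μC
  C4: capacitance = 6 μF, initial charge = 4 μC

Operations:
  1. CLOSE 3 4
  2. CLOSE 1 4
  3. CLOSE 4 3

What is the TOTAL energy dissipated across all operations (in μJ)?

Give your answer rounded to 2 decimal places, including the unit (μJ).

Initial: C1(4μF, Q=16μC, V=4.00V), C2(1μF, Q=9μC, V=9.00V), C3(2μF, Q=4μC, V=2.00V), C4(6μF, Q=4μC, V=0.67V)
Op 1: CLOSE 3-4: Q_total=8.00, C_total=8.00, V=1.00; Q3=2.00, Q4=6.00; dissipated=1.333
Op 2: CLOSE 1-4: Q_total=22.00, C_total=10.00, V=2.20; Q1=8.80, Q4=13.20; dissipated=10.800
Op 3: CLOSE 4-3: Q_total=15.20, C_total=8.00, V=1.90; Q4=11.40, Q3=3.80; dissipated=1.080
Total dissipated: 13.213 μJ

Answer: 13.21 μJ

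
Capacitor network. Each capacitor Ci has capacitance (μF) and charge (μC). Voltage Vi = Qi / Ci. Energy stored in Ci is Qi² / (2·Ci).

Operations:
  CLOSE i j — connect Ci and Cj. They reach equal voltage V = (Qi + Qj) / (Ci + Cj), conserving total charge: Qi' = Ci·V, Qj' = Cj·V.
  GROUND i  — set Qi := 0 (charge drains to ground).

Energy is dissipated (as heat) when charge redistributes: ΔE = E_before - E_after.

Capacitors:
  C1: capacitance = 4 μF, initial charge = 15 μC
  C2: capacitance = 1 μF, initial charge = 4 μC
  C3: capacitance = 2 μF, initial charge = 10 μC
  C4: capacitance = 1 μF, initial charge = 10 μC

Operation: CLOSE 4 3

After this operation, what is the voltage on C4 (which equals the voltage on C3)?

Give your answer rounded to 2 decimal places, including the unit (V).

Initial: C1(4μF, Q=15μC, V=3.75V), C2(1μF, Q=4μC, V=4.00V), C3(2μF, Q=10μC, V=5.00V), C4(1μF, Q=10μC, V=10.00V)
Op 1: CLOSE 4-3: Q_total=20.00, C_total=3.00, V=6.67; Q4=6.67, Q3=13.33; dissipated=8.333

Answer: 6.67 V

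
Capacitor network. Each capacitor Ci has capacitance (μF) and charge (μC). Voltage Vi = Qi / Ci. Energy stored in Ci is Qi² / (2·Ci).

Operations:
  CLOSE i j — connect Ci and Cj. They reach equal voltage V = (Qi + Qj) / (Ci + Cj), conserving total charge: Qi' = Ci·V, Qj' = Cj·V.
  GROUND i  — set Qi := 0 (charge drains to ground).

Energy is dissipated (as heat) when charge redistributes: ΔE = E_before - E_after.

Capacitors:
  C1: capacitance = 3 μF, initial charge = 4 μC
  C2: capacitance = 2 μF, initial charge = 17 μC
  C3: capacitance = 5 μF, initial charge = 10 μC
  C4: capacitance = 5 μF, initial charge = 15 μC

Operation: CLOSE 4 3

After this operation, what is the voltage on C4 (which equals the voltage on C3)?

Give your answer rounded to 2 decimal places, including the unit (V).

Answer: 2.50 V

Derivation:
Initial: C1(3μF, Q=4μC, V=1.33V), C2(2μF, Q=17μC, V=8.50V), C3(5μF, Q=10μC, V=2.00V), C4(5μF, Q=15μC, V=3.00V)
Op 1: CLOSE 4-3: Q_total=25.00, C_total=10.00, V=2.50; Q4=12.50, Q3=12.50; dissipated=1.250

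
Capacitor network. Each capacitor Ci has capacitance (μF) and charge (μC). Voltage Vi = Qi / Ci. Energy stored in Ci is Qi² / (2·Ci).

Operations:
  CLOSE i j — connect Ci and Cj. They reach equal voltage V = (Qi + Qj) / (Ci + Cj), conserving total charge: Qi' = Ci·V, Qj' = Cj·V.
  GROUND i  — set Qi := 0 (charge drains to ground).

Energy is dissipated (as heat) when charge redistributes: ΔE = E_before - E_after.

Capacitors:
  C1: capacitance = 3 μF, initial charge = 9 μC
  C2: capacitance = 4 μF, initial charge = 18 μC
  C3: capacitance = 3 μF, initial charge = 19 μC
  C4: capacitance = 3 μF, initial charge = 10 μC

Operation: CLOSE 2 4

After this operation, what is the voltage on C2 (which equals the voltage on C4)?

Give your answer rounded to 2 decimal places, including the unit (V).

Answer: 4.00 V

Derivation:
Initial: C1(3μF, Q=9μC, V=3.00V), C2(4μF, Q=18μC, V=4.50V), C3(3μF, Q=19μC, V=6.33V), C4(3μF, Q=10μC, V=3.33V)
Op 1: CLOSE 2-4: Q_total=28.00, C_total=7.00, V=4.00; Q2=16.00, Q4=12.00; dissipated=1.167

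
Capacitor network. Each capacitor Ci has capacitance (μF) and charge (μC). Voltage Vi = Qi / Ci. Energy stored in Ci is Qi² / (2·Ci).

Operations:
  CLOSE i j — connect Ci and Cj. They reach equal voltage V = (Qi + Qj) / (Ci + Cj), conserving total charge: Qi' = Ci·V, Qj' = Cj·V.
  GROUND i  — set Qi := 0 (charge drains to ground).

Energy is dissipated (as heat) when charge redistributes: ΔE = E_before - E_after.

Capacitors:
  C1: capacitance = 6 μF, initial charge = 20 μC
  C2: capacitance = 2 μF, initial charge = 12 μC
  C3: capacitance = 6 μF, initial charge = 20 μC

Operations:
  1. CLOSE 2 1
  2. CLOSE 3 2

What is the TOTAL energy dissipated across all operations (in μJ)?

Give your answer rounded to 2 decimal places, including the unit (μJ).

Initial: C1(6μF, Q=20μC, V=3.33V), C2(2μF, Q=12μC, V=6.00V), C3(6μF, Q=20μC, V=3.33V)
Op 1: CLOSE 2-1: Q_total=32.00, C_total=8.00, V=4.00; Q2=8.00, Q1=24.00; dissipated=5.333
Op 2: CLOSE 3-2: Q_total=28.00, C_total=8.00, V=3.50; Q3=21.00, Q2=7.00; dissipated=0.333
Total dissipated: 5.667 μJ

Answer: 5.67 μJ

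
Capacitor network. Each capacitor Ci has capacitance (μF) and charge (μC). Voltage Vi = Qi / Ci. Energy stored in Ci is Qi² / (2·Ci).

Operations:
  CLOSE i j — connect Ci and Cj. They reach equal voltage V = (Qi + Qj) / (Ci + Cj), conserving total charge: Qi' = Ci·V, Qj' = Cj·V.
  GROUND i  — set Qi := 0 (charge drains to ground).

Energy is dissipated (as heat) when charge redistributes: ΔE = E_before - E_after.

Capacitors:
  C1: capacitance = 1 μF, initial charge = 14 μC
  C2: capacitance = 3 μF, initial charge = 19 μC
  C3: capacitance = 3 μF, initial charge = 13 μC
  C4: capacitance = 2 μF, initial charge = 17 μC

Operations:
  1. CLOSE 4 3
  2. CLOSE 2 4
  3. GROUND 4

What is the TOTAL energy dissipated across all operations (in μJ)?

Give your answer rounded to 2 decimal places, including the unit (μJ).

Initial: C1(1μF, Q=14μC, V=14.00V), C2(3μF, Q=19μC, V=6.33V), C3(3μF, Q=13μC, V=4.33V), C4(2μF, Q=17μC, V=8.50V)
Op 1: CLOSE 4-3: Q_total=30.00, C_total=5.00, V=6.00; Q4=12.00, Q3=18.00; dissipated=10.417
Op 2: CLOSE 2-4: Q_total=31.00, C_total=5.00, V=6.20; Q2=18.60, Q4=12.40; dissipated=0.067
Op 3: GROUND 4: Q4=0; energy lost=38.440
Total dissipated: 48.923 μJ

Answer: 48.92 μJ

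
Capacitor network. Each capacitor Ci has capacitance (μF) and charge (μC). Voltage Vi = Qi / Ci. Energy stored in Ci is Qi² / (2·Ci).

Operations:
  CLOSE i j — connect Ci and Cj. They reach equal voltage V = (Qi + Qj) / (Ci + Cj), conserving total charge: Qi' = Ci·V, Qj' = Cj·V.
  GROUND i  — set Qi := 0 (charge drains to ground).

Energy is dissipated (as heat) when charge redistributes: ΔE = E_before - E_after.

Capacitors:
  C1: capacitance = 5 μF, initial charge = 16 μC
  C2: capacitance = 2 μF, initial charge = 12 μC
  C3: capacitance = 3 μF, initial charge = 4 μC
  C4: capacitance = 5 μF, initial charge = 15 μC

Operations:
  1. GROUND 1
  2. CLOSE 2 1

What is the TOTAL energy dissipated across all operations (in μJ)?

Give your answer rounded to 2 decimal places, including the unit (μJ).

Answer: 51.31 μJ

Derivation:
Initial: C1(5μF, Q=16μC, V=3.20V), C2(2μF, Q=12μC, V=6.00V), C3(3μF, Q=4μC, V=1.33V), C4(5μF, Q=15μC, V=3.00V)
Op 1: GROUND 1: Q1=0; energy lost=25.600
Op 2: CLOSE 2-1: Q_total=12.00, C_total=7.00, V=1.71; Q2=3.43, Q1=8.57; dissipated=25.714
Total dissipated: 51.314 μJ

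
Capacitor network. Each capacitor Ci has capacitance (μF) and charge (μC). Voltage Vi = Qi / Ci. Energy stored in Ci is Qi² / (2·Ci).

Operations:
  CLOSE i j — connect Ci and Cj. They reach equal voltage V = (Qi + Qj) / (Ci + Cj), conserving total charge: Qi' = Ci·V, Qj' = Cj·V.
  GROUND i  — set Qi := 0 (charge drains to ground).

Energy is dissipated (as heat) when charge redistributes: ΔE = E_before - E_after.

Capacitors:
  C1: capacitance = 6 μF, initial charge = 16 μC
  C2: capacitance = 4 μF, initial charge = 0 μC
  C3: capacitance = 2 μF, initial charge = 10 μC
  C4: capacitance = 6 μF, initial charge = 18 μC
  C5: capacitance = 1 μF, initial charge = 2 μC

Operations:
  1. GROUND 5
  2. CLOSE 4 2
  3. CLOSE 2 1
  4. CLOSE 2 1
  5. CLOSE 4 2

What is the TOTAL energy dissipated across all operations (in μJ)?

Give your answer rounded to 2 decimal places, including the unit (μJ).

Initial: C1(6μF, Q=16μC, V=2.67V), C2(4μF, Q=0μC, V=0.00V), C3(2μF, Q=10μC, V=5.00V), C4(6μF, Q=18μC, V=3.00V), C5(1μF, Q=2μC, V=2.00V)
Op 1: GROUND 5: Q5=0; energy lost=2.000
Op 2: CLOSE 4-2: Q_total=18.00, C_total=10.00, V=1.80; Q4=10.80, Q2=7.20; dissipated=10.800
Op 3: CLOSE 2-1: Q_total=23.20, C_total=10.00, V=2.32; Q2=9.28, Q1=13.92; dissipated=0.901
Op 4: CLOSE 2-1: Q_total=23.20, C_total=10.00, V=2.32; Q2=9.28, Q1=13.92; dissipated=0.000
Op 5: CLOSE 4-2: Q_total=20.08, C_total=10.00, V=2.01; Q4=12.05, Q2=8.03; dissipated=0.324
Total dissipated: 14.026 μJ

Answer: 14.03 μJ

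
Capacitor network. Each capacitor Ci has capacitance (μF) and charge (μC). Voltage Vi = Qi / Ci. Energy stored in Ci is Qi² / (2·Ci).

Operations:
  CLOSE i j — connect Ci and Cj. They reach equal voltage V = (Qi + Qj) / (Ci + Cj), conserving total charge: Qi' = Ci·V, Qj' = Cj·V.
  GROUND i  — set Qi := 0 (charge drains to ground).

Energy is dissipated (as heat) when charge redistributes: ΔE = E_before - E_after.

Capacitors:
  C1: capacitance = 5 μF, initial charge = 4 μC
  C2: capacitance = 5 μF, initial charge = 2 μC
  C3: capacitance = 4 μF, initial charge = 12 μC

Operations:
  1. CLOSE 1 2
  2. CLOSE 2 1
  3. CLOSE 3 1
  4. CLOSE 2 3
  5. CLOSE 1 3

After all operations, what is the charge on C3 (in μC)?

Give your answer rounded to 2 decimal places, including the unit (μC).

Answer: 5.61 μC

Derivation:
Initial: C1(5μF, Q=4μC, V=0.80V), C2(5μF, Q=2μC, V=0.40V), C3(4μF, Q=12μC, V=3.00V)
Op 1: CLOSE 1-2: Q_total=6.00, C_total=10.00, V=0.60; Q1=3.00, Q2=3.00; dissipated=0.200
Op 2: CLOSE 2-1: Q_total=6.00, C_total=10.00, V=0.60; Q2=3.00, Q1=3.00; dissipated=0.000
Op 3: CLOSE 3-1: Q_total=15.00, C_total=9.00, V=1.67; Q3=6.67, Q1=8.33; dissipated=6.400
Op 4: CLOSE 2-3: Q_total=9.67, C_total=9.00, V=1.07; Q2=5.37, Q3=4.30; dissipated=1.264
Op 5: CLOSE 1-3: Q_total=12.63, C_total=9.00, V=1.40; Q1=7.02, Q3=5.61; dissipated=0.390
Final charges: Q1=7.02, Q2=5.37, Q3=5.61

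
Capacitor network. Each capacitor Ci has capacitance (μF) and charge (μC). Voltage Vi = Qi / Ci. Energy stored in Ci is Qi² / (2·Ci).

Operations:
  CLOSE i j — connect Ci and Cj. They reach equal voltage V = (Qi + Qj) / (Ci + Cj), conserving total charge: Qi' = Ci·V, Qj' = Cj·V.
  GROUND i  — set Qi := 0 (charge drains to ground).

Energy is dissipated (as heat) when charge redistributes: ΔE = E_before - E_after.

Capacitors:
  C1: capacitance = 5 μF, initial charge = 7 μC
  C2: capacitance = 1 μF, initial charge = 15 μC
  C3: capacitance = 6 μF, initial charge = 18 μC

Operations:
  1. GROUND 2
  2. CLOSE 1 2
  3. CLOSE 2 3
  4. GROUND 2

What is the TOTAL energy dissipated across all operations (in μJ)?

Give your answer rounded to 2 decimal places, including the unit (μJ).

Answer: 118.51 μJ

Derivation:
Initial: C1(5μF, Q=7μC, V=1.40V), C2(1μF, Q=15μC, V=15.00V), C3(6μF, Q=18μC, V=3.00V)
Op 1: GROUND 2: Q2=0; energy lost=112.500
Op 2: CLOSE 1-2: Q_total=7.00, C_total=6.00, V=1.17; Q1=5.83, Q2=1.17; dissipated=0.817
Op 3: CLOSE 2-3: Q_total=19.17, C_total=7.00, V=2.74; Q2=2.74, Q3=16.43; dissipated=1.440
Op 4: GROUND 2: Q2=0; energy lost=3.749
Total dissipated: 118.506 μJ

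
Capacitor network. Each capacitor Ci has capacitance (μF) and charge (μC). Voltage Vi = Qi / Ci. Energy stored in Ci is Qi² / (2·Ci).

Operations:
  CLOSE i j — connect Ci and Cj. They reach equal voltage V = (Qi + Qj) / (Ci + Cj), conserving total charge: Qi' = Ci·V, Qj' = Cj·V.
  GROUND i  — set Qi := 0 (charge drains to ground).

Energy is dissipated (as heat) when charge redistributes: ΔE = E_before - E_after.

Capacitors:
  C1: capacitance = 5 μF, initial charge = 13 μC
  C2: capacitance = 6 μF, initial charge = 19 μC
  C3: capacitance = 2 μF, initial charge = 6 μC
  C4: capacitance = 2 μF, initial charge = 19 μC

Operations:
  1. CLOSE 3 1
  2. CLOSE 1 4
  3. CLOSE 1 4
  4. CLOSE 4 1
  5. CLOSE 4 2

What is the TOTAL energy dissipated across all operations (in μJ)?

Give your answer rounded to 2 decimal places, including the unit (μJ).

Initial: C1(5μF, Q=13μC, V=2.60V), C2(6μF, Q=19μC, V=3.17V), C3(2μF, Q=6μC, V=3.00V), C4(2μF, Q=19μC, V=9.50V)
Op 1: CLOSE 3-1: Q_total=19.00, C_total=7.00, V=2.71; Q3=5.43, Q1=13.57; dissipated=0.114
Op 2: CLOSE 1-4: Q_total=32.57, C_total=7.00, V=4.65; Q1=23.27, Q4=9.31; dissipated=32.890
Op 3: CLOSE 1-4: Q_total=32.57, C_total=7.00, V=4.65; Q1=23.27, Q4=9.31; dissipated=0.000
Op 4: CLOSE 4-1: Q_total=32.57, C_total=7.00, V=4.65; Q4=9.31, Q1=23.27; dissipated=0.000
Op 5: CLOSE 4-2: Q_total=28.31, C_total=8.00, V=3.54; Q4=7.08, Q2=21.23; dissipated=1.657
Total dissipated: 34.661 μJ

Answer: 34.66 μJ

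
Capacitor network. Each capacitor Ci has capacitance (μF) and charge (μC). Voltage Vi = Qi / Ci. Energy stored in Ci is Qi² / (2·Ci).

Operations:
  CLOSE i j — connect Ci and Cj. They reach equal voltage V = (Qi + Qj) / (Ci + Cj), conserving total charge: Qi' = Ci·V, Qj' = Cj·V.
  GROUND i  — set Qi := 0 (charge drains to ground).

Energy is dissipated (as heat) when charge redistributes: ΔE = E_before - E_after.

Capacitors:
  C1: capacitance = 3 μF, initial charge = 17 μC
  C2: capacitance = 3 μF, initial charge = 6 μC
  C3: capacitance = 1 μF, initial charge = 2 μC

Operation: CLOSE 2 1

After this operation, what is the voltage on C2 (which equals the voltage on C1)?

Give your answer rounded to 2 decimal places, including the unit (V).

Answer: 3.83 V

Derivation:
Initial: C1(3μF, Q=17μC, V=5.67V), C2(3μF, Q=6μC, V=2.00V), C3(1μF, Q=2μC, V=2.00V)
Op 1: CLOSE 2-1: Q_total=23.00, C_total=6.00, V=3.83; Q2=11.50, Q1=11.50; dissipated=10.083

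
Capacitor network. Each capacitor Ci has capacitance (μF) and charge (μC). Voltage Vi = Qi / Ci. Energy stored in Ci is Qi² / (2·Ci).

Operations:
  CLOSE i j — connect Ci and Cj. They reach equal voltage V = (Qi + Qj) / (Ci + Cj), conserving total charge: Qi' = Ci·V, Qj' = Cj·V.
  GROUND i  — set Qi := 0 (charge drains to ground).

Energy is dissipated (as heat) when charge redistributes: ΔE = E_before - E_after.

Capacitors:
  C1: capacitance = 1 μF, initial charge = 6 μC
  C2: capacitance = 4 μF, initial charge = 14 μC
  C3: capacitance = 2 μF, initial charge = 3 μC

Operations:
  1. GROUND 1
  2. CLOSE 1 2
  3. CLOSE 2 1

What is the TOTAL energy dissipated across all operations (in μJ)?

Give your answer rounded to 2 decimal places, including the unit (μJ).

Initial: C1(1μF, Q=6μC, V=6.00V), C2(4μF, Q=14μC, V=3.50V), C3(2μF, Q=3μC, V=1.50V)
Op 1: GROUND 1: Q1=0; energy lost=18.000
Op 2: CLOSE 1-2: Q_total=14.00, C_total=5.00, V=2.80; Q1=2.80, Q2=11.20; dissipated=4.900
Op 3: CLOSE 2-1: Q_total=14.00, C_total=5.00, V=2.80; Q2=11.20, Q1=2.80; dissipated=0.000
Total dissipated: 22.900 μJ

Answer: 22.90 μJ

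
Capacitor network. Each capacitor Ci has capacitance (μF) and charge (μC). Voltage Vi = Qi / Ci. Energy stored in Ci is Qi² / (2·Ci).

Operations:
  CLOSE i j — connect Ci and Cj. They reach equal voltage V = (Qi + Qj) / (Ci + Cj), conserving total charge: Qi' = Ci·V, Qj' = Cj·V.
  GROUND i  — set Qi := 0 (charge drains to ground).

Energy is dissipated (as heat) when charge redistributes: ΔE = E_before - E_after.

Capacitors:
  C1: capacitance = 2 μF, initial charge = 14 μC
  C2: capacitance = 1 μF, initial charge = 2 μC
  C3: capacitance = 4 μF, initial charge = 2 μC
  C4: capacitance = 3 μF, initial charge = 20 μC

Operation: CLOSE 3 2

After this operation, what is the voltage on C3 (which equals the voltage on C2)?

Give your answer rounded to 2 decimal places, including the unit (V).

Initial: C1(2μF, Q=14μC, V=7.00V), C2(1μF, Q=2μC, V=2.00V), C3(4μF, Q=2μC, V=0.50V), C4(3μF, Q=20μC, V=6.67V)
Op 1: CLOSE 3-2: Q_total=4.00, C_total=5.00, V=0.80; Q3=3.20, Q2=0.80; dissipated=0.900

Answer: 0.80 V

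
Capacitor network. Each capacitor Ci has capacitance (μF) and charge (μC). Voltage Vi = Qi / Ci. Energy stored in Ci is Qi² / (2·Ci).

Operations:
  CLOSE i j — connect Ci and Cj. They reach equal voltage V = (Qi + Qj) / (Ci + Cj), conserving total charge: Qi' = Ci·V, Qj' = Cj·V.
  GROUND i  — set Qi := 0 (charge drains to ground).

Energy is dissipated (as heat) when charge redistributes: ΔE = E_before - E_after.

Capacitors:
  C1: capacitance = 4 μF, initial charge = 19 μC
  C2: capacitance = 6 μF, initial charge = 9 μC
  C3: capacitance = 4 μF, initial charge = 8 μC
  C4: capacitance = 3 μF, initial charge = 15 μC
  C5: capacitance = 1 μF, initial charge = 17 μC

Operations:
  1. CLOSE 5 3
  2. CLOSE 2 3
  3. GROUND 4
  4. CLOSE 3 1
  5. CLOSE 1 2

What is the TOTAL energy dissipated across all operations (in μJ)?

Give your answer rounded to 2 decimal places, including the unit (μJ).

Initial: C1(4μF, Q=19μC, V=4.75V), C2(6μF, Q=9μC, V=1.50V), C3(4μF, Q=8μC, V=2.00V), C4(3μF, Q=15μC, V=5.00V), C5(1μF, Q=17μC, V=17.00V)
Op 1: CLOSE 5-3: Q_total=25.00, C_total=5.00, V=5.00; Q5=5.00, Q3=20.00; dissipated=90.000
Op 2: CLOSE 2-3: Q_total=29.00, C_total=10.00, V=2.90; Q2=17.40, Q3=11.60; dissipated=14.700
Op 3: GROUND 4: Q4=0; energy lost=37.500
Op 4: CLOSE 3-1: Q_total=30.60, C_total=8.00, V=3.83; Q3=15.30, Q1=15.30; dissipated=3.422
Op 5: CLOSE 1-2: Q_total=32.70, C_total=10.00, V=3.27; Q1=13.08, Q2=19.62; dissipated=1.027
Total dissipated: 146.649 μJ

Answer: 146.65 μJ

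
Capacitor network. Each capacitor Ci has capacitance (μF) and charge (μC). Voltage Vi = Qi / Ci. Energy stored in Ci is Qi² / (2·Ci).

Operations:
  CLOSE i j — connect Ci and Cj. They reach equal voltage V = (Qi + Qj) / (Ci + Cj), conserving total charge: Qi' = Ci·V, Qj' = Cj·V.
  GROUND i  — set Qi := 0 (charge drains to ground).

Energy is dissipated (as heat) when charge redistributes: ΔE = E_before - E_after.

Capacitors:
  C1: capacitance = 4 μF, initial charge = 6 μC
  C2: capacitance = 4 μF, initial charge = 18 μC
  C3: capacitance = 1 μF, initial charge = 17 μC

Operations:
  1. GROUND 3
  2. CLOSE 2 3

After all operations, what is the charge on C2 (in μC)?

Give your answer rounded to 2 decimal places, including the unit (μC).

Initial: C1(4μF, Q=6μC, V=1.50V), C2(4μF, Q=18μC, V=4.50V), C3(1μF, Q=17μC, V=17.00V)
Op 1: GROUND 3: Q3=0; energy lost=144.500
Op 2: CLOSE 2-3: Q_total=18.00, C_total=5.00, V=3.60; Q2=14.40, Q3=3.60; dissipated=8.100
Final charges: Q1=6.00, Q2=14.40, Q3=3.60

Answer: 14.40 μC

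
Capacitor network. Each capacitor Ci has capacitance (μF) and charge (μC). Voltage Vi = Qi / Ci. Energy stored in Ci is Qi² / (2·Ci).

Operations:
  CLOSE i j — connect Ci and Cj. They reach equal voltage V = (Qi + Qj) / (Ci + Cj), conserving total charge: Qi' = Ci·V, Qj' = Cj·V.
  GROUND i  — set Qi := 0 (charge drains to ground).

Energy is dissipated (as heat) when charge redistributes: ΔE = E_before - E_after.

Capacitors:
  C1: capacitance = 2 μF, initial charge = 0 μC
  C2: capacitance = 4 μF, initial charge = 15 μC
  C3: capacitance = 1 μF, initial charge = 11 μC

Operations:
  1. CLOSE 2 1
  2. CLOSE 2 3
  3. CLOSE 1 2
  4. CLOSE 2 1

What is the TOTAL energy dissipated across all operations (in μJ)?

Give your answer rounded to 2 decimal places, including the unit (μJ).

Initial: C1(2μF, Q=0μC, V=0.00V), C2(4μF, Q=15μC, V=3.75V), C3(1μF, Q=11μC, V=11.00V)
Op 1: CLOSE 2-1: Q_total=15.00, C_total=6.00, V=2.50; Q2=10.00, Q1=5.00; dissipated=9.375
Op 2: CLOSE 2-3: Q_total=21.00, C_total=5.00, V=4.20; Q2=16.80, Q3=4.20; dissipated=28.900
Op 3: CLOSE 1-2: Q_total=21.80, C_total=6.00, V=3.63; Q1=7.27, Q2=14.53; dissipated=1.927
Op 4: CLOSE 2-1: Q_total=21.80, C_total=6.00, V=3.63; Q2=14.53, Q1=7.27; dissipated=0.000
Total dissipated: 40.202 μJ

Answer: 40.20 μJ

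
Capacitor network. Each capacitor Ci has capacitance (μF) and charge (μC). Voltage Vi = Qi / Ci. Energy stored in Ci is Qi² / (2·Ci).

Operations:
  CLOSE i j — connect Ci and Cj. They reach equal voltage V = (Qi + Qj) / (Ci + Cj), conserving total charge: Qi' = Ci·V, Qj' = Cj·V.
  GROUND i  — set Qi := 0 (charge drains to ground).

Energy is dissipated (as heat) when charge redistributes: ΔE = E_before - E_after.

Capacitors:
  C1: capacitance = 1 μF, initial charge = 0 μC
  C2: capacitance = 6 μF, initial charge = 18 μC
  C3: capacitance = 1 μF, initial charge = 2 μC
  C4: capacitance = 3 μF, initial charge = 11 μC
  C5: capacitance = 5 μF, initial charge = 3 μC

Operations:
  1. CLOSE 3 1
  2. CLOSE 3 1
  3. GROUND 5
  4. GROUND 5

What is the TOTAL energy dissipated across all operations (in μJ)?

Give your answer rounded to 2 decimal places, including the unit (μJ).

Initial: C1(1μF, Q=0μC, V=0.00V), C2(6μF, Q=18μC, V=3.00V), C3(1μF, Q=2μC, V=2.00V), C4(3μF, Q=11μC, V=3.67V), C5(5μF, Q=3μC, V=0.60V)
Op 1: CLOSE 3-1: Q_total=2.00, C_total=2.00, V=1.00; Q3=1.00, Q1=1.00; dissipated=1.000
Op 2: CLOSE 3-1: Q_total=2.00, C_total=2.00, V=1.00; Q3=1.00, Q1=1.00; dissipated=0.000
Op 3: GROUND 5: Q5=0; energy lost=0.900
Op 4: GROUND 5: Q5=0; energy lost=0.000
Total dissipated: 1.900 μJ

Answer: 1.90 μJ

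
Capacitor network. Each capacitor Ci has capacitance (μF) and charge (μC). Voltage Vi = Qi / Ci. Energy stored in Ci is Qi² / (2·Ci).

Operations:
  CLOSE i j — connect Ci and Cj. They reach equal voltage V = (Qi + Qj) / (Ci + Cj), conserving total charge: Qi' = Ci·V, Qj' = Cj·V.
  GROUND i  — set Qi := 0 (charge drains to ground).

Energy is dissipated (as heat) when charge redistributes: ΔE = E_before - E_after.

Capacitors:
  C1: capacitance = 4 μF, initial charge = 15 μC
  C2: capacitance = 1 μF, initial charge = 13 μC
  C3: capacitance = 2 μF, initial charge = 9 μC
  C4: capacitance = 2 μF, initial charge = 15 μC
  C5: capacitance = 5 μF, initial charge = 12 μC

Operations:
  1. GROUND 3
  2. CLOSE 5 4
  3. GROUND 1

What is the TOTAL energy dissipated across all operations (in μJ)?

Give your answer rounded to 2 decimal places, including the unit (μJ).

Initial: C1(4μF, Q=15μC, V=3.75V), C2(1μF, Q=13μC, V=13.00V), C3(2μF, Q=9μC, V=4.50V), C4(2μF, Q=15μC, V=7.50V), C5(5μF, Q=12μC, V=2.40V)
Op 1: GROUND 3: Q3=0; energy lost=20.250
Op 2: CLOSE 5-4: Q_total=27.00, C_total=7.00, V=3.86; Q5=19.29, Q4=7.71; dissipated=18.579
Op 3: GROUND 1: Q1=0; energy lost=28.125
Total dissipated: 66.954 μJ

Answer: 66.95 μJ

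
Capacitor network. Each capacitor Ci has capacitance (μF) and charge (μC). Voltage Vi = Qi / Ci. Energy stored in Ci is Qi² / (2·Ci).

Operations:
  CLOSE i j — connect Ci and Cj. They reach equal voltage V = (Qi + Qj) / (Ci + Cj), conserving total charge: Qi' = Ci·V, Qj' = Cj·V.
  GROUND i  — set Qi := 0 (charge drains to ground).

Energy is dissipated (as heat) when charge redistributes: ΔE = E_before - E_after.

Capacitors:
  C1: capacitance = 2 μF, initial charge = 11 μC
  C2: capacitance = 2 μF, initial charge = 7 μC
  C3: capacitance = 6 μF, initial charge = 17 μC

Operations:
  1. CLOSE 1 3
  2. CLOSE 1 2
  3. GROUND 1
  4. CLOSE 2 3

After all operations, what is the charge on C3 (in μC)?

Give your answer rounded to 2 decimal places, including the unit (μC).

Answer: 21.00 μC

Derivation:
Initial: C1(2μF, Q=11μC, V=5.50V), C2(2μF, Q=7μC, V=3.50V), C3(6μF, Q=17μC, V=2.83V)
Op 1: CLOSE 1-3: Q_total=28.00, C_total=8.00, V=3.50; Q1=7.00, Q3=21.00; dissipated=5.333
Op 2: CLOSE 1-2: Q_total=14.00, C_total=4.00, V=3.50; Q1=7.00, Q2=7.00; dissipated=0.000
Op 3: GROUND 1: Q1=0; energy lost=12.250
Op 4: CLOSE 2-3: Q_total=28.00, C_total=8.00, V=3.50; Q2=7.00, Q3=21.00; dissipated=0.000
Final charges: Q1=0.00, Q2=7.00, Q3=21.00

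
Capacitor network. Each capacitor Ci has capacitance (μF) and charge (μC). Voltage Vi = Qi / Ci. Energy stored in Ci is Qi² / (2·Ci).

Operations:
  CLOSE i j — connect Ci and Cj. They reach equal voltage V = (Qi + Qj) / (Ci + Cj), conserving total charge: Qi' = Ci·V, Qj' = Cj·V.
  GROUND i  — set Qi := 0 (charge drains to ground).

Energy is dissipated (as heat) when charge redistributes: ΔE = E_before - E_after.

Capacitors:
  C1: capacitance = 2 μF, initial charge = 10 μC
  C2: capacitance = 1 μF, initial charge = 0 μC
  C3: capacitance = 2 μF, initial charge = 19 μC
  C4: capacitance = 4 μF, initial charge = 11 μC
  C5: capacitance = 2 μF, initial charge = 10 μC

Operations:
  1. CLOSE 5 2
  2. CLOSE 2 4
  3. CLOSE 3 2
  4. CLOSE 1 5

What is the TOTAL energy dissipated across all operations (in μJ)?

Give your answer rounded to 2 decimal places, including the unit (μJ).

Initial: C1(2μF, Q=10μC, V=5.00V), C2(1μF, Q=0μC, V=0.00V), C3(2μF, Q=19μC, V=9.50V), C4(4μF, Q=11μC, V=2.75V), C5(2μF, Q=10μC, V=5.00V)
Op 1: CLOSE 5-2: Q_total=10.00, C_total=3.00, V=3.33; Q5=6.67, Q2=3.33; dissipated=8.333
Op 2: CLOSE 2-4: Q_total=14.33, C_total=5.00, V=2.87; Q2=2.87, Q4=11.47; dissipated=0.136
Op 3: CLOSE 3-2: Q_total=21.87, C_total=3.00, V=7.29; Q3=14.58, Q2=7.29; dissipated=14.667
Op 4: CLOSE 1-5: Q_total=16.67, C_total=4.00, V=4.17; Q1=8.33, Q5=8.33; dissipated=1.389
Total dissipated: 24.525 μJ

Answer: 24.53 μJ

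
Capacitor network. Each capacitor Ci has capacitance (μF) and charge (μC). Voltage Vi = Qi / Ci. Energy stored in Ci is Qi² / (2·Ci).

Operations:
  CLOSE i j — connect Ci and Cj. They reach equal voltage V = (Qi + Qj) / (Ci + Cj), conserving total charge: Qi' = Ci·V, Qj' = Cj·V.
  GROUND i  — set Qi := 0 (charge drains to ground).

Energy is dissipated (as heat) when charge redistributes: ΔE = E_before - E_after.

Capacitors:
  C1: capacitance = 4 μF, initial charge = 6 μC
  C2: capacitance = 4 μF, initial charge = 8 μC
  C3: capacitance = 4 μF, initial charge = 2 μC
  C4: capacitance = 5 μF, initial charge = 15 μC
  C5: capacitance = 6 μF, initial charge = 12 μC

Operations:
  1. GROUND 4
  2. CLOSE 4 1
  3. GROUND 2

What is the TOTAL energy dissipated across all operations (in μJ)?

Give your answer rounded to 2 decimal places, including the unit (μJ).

Answer: 33.00 μJ

Derivation:
Initial: C1(4μF, Q=6μC, V=1.50V), C2(4μF, Q=8μC, V=2.00V), C3(4μF, Q=2μC, V=0.50V), C4(5μF, Q=15μC, V=3.00V), C5(6μF, Q=12μC, V=2.00V)
Op 1: GROUND 4: Q4=0; energy lost=22.500
Op 2: CLOSE 4-1: Q_total=6.00, C_total=9.00, V=0.67; Q4=3.33, Q1=2.67; dissipated=2.500
Op 3: GROUND 2: Q2=0; energy lost=8.000
Total dissipated: 33.000 μJ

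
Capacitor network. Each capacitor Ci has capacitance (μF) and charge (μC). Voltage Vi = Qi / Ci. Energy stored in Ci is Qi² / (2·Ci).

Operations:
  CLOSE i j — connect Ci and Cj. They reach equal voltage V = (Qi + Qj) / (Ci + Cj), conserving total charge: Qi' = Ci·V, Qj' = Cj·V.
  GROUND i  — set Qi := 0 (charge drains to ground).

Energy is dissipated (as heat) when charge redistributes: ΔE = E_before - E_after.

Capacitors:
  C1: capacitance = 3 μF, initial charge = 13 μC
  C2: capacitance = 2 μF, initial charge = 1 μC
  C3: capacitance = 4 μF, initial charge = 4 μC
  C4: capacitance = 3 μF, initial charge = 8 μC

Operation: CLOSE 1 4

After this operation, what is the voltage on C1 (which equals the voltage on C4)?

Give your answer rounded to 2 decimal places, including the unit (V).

Answer: 3.50 V

Derivation:
Initial: C1(3μF, Q=13μC, V=4.33V), C2(2μF, Q=1μC, V=0.50V), C3(4μF, Q=4μC, V=1.00V), C4(3μF, Q=8μC, V=2.67V)
Op 1: CLOSE 1-4: Q_total=21.00, C_total=6.00, V=3.50; Q1=10.50, Q4=10.50; dissipated=2.083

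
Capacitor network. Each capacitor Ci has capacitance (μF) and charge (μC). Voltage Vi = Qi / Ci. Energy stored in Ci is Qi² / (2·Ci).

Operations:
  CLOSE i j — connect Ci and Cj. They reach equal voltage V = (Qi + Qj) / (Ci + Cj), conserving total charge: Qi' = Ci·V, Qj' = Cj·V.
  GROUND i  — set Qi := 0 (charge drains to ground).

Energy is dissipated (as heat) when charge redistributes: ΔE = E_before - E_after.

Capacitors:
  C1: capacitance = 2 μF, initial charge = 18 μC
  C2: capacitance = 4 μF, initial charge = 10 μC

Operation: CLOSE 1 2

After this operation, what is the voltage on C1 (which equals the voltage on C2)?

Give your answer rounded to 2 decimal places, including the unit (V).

Initial: C1(2μF, Q=18μC, V=9.00V), C2(4μF, Q=10μC, V=2.50V)
Op 1: CLOSE 1-2: Q_total=28.00, C_total=6.00, V=4.67; Q1=9.33, Q2=18.67; dissipated=28.167

Answer: 4.67 V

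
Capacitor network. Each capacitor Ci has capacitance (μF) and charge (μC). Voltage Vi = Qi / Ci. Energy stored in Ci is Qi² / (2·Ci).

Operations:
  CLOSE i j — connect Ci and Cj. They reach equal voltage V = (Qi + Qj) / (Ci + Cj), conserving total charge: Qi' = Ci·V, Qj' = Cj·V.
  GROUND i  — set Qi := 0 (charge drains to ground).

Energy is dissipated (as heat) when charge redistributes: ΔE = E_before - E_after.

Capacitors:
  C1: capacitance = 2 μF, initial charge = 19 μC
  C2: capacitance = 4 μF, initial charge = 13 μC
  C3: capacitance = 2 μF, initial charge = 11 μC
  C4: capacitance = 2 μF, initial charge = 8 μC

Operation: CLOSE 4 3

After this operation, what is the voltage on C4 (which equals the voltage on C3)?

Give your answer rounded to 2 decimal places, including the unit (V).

Answer: 4.75 V

Derivation:
Initial: C1(2μF, Q=19μC, V=9.50V), C2(4μF, Q=13μC, V=3.25V), C3(2μF, Q=11μC, V=5.50V), C4(2μF, Q=8μC, V=4.00V)
Op 1: CLOSE 4-3: Q_total=19.00, C_total=4.00, V=4.75; Q4=9.50, Q3=9.50; dissipated=1.125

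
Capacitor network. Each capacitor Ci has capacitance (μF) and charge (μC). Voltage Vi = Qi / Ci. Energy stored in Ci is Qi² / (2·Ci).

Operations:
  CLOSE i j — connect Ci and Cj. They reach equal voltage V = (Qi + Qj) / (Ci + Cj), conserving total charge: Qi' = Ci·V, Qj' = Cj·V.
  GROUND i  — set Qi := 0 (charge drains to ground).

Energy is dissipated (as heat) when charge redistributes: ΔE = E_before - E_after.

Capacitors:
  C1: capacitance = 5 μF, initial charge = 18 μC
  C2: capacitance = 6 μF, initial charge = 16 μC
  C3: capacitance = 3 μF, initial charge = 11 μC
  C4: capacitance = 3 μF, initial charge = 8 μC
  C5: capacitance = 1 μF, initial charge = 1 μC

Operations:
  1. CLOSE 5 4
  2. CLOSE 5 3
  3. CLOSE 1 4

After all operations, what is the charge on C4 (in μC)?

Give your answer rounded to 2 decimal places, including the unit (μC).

Initial: C1(5μF, Q=18μC, V=3.60V), C2(6μF, Q=16μC, V=2.67V), C3(3μF, Q=11μC, V=3.67V), C4(3μF, Q=8μC, V=2.67V), C5(1μF, Q=1μC, V=1.00V)
Op 1: CLOSE 5-4: Q_total=9.00, C_total=4.00, V=2.25; Q5=2.25, Q4=6.75; dissipated=1.042
Op 2: CLOSE 5-3: Q_total=13.25, C_total=4.00, V=3.31; Q5=3.31, Q3=9.94; dissipated=0.753
Op 3: CLOSE 1-4: Q_total=24.75, C_total=8.00, V=3.09; Q1=15.47, Q4=9.28; dissipated=1.709
Final charges: Q1=15.47, Q2=16.00, Q3=9.94, Q4=9.28, Q5=3.31

Answer: 9.28 μC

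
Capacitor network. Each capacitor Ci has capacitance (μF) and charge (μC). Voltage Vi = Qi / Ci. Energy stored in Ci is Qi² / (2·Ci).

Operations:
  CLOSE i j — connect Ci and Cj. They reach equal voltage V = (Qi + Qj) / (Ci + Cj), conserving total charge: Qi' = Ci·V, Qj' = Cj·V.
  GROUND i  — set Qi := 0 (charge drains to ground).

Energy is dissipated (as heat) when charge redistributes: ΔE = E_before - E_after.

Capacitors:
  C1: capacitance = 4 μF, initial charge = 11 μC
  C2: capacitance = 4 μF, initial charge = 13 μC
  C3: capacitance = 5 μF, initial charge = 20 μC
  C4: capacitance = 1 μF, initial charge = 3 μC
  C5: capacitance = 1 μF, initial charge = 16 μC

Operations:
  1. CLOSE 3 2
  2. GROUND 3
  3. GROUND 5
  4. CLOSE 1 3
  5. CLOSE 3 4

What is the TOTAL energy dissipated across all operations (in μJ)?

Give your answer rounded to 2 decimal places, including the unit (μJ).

Initial: C1(4μF, Q=11μC, V=2.75V), C2(4μF, Q=13μC, V=3.25V), C3(5μF, Q=20μC, V=4.00V), C4(1μF, Q=3μC, V=3.00V), C5(1μF, Q=16μC, V=16.00V)
Op 1: CLOSE 3-2: Q_total=33.00, C_total=9.00, V=3.67; Q3=18.33, Q2=14.67; dissipated=0.625
Op 2: GROUND 3: Q3=0; energy lost=33.611
Op 3: GROUND 5: Q5=0; energy lost=128.000
Op 4: CLOSE 1-3: Q_total=11.00, C_total=9.00, V=1.22; Q1=4.89, Q3=6.11; dissipated=8.403
Op 5: CLOSE 3-4: Q_total=9.11, C_total=6.00, V=1.52; Q3=7.59, Q4=1.52; dissipated=1.317
Total dissipated: 171.956 μJ

Answer: 171.96 μJ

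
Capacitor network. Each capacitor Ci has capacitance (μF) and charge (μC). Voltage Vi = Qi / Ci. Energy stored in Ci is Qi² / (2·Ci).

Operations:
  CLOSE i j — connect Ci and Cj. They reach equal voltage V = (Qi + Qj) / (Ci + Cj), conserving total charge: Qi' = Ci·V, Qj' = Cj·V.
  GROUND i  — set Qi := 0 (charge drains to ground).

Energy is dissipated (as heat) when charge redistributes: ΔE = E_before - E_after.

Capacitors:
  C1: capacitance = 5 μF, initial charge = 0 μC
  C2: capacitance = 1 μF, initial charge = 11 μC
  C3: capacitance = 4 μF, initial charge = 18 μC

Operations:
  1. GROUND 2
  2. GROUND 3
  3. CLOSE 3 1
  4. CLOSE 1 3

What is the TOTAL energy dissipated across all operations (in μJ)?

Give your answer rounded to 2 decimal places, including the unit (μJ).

Answer: 101.00 μJ

Derivation:
Initial: C1(5μF, Q=0μC, V=0.00V), C2(1μF, Q=11μC, V=11.00V), C3(4μF, Q=18μC, V=4.50V)
Op 1: GROUND 2: Q2=0; energy lost=60.500
Op 2: GROUND 3: Q3=0; energy lost=40.500
Op 3: CLOSE 3-1: Q_total=0.00, C_total=9.00, V=0.00; Q3=0.00, Q1=0.00; dissipated=0.000
Op 4: CLOSE 1-3: Q_total=0.00, C_total=9.00, V=0.00; Q1=0.00, Q3=0.00; dissipated=0.000
Total dissipated: 101.000 μJ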